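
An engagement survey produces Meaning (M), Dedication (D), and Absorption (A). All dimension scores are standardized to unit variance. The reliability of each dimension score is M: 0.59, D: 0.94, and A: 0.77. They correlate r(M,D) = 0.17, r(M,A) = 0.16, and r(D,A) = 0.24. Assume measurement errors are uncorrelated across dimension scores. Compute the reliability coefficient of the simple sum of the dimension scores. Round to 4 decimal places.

Var(M+D+A) = 3 + 2·[0.17 + 0.16 + 0.24] = 3 + 1.14 = 4.14.
Because errors are independent across components, Cov(Tᵢ,Tⱼ) = Cov(Xᵢ,Xⱼ); the off-diagonal part of the true-score variance is the same as above.
True-score variance = [0.59 + 0.94 + 0.77] + 1.14 = 2.3 + 1.14 = 3.44.
Reliability = 3.44 / 4.14 = 0.8309.

0.8309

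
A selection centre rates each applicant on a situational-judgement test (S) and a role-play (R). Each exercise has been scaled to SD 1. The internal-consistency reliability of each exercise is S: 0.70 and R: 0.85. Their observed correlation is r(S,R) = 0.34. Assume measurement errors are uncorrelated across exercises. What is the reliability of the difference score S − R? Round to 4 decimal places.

0.6591

Var(S−R) = 1 + 1 − 2·0.34 = 2 − 0.68 = 1.32.
With uncorrelated errors the cross-covariances are all true-score covariance, so they carry over unchanged; only the diagonal terms shrink to ρᵢσᵢ².
True-score variance = [0.70 + 0.85] − 0.68 = 1.55 − 0.68 = 0.87.
Reliability = 0.87 / 1.32 = 0.6591.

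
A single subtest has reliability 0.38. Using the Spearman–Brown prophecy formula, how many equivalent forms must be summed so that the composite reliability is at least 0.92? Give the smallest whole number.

k ≥ ρ*(1−ρ₁)/(ρ₁(1−ρ*)) = 0.92·0.62 / (0.38·0.08) = 18.763.
Smallest integer k = 19.

19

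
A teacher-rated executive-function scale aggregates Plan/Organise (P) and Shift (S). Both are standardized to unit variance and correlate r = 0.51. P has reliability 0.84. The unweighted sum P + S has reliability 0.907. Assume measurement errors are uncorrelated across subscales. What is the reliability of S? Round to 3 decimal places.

0.879

Var(P+S) = 2 + 2·0.51 = 3.020.
True-score variance = ρ_P + ρ_S + 2·0.51, so 0.907 = (0.84 + ρ_S + 1.02) / 3.020.
ρ_S = 0.907·3.020 − 0.84 − 1.02 = 0.879.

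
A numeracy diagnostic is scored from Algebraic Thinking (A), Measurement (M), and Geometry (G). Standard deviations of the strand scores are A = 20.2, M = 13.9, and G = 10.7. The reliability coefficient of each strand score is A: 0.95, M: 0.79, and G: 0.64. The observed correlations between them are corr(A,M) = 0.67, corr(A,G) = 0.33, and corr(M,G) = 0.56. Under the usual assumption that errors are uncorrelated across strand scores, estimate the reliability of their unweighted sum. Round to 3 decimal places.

0.927

Var(A+M+G) = 20.2² + 13.9² + 10.7² + 2·[20.2·13.9·0.67 + 20.2·10.7·0.33 + 13.9·10.7·0.56] = 715.74 + 685.475 = 1401.22.
Under uncorrelated errors the observed covariances equal the true-score covariances, so only the own-variance terms attenuate.
True-score variance = [20.2²·0.95 + 13.9²·0.79 + 10.7²·0.64] + 685.475 = 613.547 + 685.475 = 1299.02.
Reliability = 1299.02 / 1401.22 = 0.927.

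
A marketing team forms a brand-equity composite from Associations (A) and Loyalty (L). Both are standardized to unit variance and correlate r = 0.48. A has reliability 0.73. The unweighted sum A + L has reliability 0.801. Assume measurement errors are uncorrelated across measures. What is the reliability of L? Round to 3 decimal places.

Var(A+L) = 2 + 2·0.48 = 2.960.
True-score variance = ρ_A + ρ_L + 2·0.48, so 0.801 = (0.73 + ρ_L + 0.96) / 2.960.
ρ_L = 0.801·2.960 − 0.73 − 0.96 = 0.681.

0.681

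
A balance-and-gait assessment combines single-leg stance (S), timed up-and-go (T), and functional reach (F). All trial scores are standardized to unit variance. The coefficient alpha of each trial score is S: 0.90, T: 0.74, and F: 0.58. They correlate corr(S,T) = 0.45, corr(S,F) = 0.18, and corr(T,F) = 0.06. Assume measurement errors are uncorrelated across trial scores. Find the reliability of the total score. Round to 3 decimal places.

0.822

Var(S+T+F) = 3 + 2·[0.45 + 0.18 + 0.06] = 3 + 1.38 = 4.38.
Under uncorrelated errors the observed covariances equal the true-score covariances, so only the own-variance terms attenuate.
True-score variance = [0.90 + 0.74 + 0.58] + 1.38 = 2.22 + 1.38 = 3.6.
Reliability = 3.6 / 4.38 = 0.822.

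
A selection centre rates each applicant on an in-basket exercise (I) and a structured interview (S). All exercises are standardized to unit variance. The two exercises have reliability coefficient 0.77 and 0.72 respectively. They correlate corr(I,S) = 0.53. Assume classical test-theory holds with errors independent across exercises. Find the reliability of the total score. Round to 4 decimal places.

0.8333

Var(I+S) = 2 + 2·[0.53] = 2 + 1.06 = 3.06.
Under uncorrelated errors the observed covariances equal the true-score covariances, so only the own-variance terms attenuate.
True-score variance = [0.77 + 0.72] + 1.06 = 1.49 + 1.06 = 2.55.
Reliability = 2.55 / 3.06 = 0.8333.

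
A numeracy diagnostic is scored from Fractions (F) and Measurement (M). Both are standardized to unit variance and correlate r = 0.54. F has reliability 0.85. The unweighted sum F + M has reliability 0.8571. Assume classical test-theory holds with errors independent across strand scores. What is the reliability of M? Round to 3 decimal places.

0.710

Var(F+M) = 2 + 2·0.54 = 3.080.
True-score variance = ρ_F + ρ_M + 2·0.54, so 0.8571 = (0.85 + ρ_M + 1.08) / 3.080.
ρ_M = 0.8571·3.080 − 0.85 − 1.08 = 0.710.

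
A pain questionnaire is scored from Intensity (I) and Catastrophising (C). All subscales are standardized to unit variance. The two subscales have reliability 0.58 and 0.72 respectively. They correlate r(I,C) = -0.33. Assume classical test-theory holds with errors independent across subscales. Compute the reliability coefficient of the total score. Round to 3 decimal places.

Var(I+C) = 2 + 2·[(-0.33)] = 2 − 0.66 = 1.34.
With uncorrelated errors the cross-covariances are all true-score covariance, so they carry over unchanged; only the diagonal terms shrink to ρᵢσᵢ².
True-score variance = [0.58 + 0.72] − 0.66 = 1.3 − 0.66 = 0.64.
Reliability = 0.64 / 1.34 = 0.478.

0.478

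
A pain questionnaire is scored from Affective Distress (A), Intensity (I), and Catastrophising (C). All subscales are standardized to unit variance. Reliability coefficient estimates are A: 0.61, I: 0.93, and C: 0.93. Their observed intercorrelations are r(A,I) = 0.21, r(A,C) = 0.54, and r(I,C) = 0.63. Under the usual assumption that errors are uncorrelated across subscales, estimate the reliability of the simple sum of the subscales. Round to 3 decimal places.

0.908

Var(A+I+C) = 3 + 2·[0.21 + 0.54 + 0.63] = 3 + 2.76 = 5.76.
Because errors are independent across components, Cov(Tᵢ,Tⱼ) = Cov(Xᵢ,Xⱼ); the off-diagonal part of the true-score variance is the same as above.
True-score variance = [0.61 + 0.93 + 0.93] + 2.76 = 2.47 + 2.76 = 5.23.
Reliability = 5.23 / 5.76 = 0.908.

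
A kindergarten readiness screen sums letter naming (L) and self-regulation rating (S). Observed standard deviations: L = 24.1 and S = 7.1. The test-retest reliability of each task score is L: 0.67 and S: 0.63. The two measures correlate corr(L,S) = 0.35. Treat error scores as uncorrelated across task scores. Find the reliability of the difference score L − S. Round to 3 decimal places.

0.589

Var(L−S) = 24.1² + 7.1² − 2·24.1·7.1·0.35 = 631.22 − 119.777 = 511.443.
Because errors are independent across components, Cov(Tᵢ,Tⱼ) = Cov(Xᵢ,Xⱼ); the off-diagonal part of the true-score variance is the same as above.
True-score variance = [24.1²·0.67 + 7.1²·0.63] − 119.777 = 420.901 − 119.777 = 301.124.
Reliability = 301.124 / 511.443 = 0.589.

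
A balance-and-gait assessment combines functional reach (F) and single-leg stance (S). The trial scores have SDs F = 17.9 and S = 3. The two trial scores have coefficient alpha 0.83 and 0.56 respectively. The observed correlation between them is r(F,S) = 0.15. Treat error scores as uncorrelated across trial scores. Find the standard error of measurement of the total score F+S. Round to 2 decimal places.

7.64

Var(total) = 329.41 + 16.11 = 345.52.
True-score variance = 270.98 + 16.11 = 287.09, so reliability = 0.8309.
Error variance = 345.52 − 287.09 = 58.4297; SEM = √58.4297 = 7.64.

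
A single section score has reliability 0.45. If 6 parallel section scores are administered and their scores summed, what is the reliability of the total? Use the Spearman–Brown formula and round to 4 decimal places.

0.8308

ρ_k = kρ / (1 + (k−1)ρ) = 6·0.45 / (1 + 5·0.45) = 2.700 / 3.250 = 0.8308.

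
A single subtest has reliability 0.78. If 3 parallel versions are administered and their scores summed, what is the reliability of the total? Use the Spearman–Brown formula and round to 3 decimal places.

ρ_k = kρ / (1 + (k−1)ρ) = 3·0.78 / (1 + 2·0.78) = 2.340 / 2.560 = 0.914.

0.914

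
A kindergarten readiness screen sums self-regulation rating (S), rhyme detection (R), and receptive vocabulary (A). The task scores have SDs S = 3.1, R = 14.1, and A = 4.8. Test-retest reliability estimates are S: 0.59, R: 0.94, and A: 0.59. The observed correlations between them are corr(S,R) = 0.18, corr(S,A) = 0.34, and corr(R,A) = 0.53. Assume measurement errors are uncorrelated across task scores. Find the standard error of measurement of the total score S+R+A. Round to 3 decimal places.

Var(total) = 231.46 + 97.5948 = 329.055.
True-score variance = 206.145 + 97.5948 = 303.74, so reliability = 0.9231.
Error variance = 329.055 − 303.74 = 25.3151; SEM = √25.3151 = 5.031.

5.031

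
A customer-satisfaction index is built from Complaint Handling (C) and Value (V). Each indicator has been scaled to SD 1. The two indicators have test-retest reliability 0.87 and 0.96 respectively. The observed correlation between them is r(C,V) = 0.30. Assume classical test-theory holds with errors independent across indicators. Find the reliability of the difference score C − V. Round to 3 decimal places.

Var(C−V) = 1 + 1 − 2·0.30 = 2 − 0.6 = 1.4.
Under uncorrelated errors the observed covariances equal the true-score covariances, so only the own-variance terms attenuate.
True-score variance = [0.87 + 0.96] − 0.6 = 1.83 − 0.6 = 1.23.
Reliability = 1.23 / 1.4 = 0.879.

0.879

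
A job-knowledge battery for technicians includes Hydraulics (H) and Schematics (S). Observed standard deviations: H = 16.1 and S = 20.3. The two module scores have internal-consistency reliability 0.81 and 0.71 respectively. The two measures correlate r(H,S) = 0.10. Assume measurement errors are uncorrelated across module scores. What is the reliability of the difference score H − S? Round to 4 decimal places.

Var(H−S) = 16.1² + 20.3² − 2·16.1·20.3·0.10 = 671.3 − 65.366 = 605.934.
With uncorrelated errors the cross-covariances are all true-score covariance, so they carry over unchanged; only the diagonal terms shrink to ρᵢσᵢ².
True-score variance = [16.1²·0.81 + 20.3²·0.71] − 65.366 = 502.544 − 65.366 = 437.178.
Reliability = 437.178 / 605.934 = 0.7215.

0.7215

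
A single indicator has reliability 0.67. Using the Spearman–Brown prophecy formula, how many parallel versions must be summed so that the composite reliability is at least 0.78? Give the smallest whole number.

2

k ≥ ρ*(1−ρ₁)/(ρ₁(1−ρ*)) = 0.78·0.33 / (0.67·0.22) = 1.746.
Smallest integer k = 2.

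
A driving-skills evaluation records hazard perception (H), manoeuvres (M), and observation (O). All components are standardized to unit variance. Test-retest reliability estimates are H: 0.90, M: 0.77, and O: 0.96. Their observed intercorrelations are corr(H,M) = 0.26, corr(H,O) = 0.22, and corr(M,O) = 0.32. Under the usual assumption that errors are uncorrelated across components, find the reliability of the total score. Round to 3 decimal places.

0.920

Var(H+M+O) = 3 + 2·[0.26 + 0.22 + 0.32] = 3 + 1.6 = 4.6.
Because errors are independent across components, Cov(Tᵢ,Tⱼ) = Cov(Xᵢ,Xⱼ); the off-diagonal part of the true-score variance is the same as above.
True-score variance = [0.90 + 0.77 + 0.96] + 1.6 = 2.63 + 1.6 = 4.23.
Reliability = 4.23 / 4.6 = 0.920.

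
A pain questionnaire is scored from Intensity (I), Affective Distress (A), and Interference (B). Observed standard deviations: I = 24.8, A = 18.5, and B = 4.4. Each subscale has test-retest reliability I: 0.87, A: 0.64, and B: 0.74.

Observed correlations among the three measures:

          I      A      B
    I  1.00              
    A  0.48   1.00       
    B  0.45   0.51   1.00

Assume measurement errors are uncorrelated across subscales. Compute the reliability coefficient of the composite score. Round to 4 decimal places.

0.8697

Var(I+A+B) = 24.8² + 18.5² + 4.4² + 2·[24.8·18.5·0.48 + 24.8·4.4·0.45 + 18.5·4.4·0.51] = 976.65 + 621.684 = 1598.33.
Under uncorrelated errors the observed covariances equal the true-score covariances, so only the own-variance terms attenuate.
True-score variance = [24.8²·0.87 + 18.5²·0.64 + 4.4²·0.74] + 621.684 = 768.451 + 621.684 = 1390.14.
Reliability = 1390.14 / 1598.33 = 0.8697.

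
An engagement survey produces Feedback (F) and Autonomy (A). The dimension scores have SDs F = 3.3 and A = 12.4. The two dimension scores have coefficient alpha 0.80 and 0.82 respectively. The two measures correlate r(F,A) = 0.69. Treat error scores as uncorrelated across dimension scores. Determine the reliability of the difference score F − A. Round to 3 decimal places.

0.724

Var(F−A) = 3.3² + 12.4² − 2·3.3·12.4·0.69 = 164.65 − 56.4696 = 108.18.
With uncorrelated errors the cross-covariances are all true-score covariance, so they carry over unchanged; only the diagonal terms shrink to ρᵢσᵢ².
True-score variance = [3.3²·0.80 + 12.4²·0.82] − 56.4696 = 134.795 − 56.4696 = 78.3256.
Reliability = 78.3256 / 108.18 = 0.724.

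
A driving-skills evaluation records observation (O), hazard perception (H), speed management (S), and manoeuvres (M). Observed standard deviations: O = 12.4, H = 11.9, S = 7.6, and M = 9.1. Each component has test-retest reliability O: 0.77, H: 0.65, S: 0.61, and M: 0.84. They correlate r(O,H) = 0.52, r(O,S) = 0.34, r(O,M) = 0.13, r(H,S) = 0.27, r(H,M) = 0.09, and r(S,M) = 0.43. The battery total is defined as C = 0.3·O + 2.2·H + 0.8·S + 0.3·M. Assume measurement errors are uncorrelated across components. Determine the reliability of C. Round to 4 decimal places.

Var(C) = 0.3²·12.4² + 2.2²·11.9² + 0.8²·7.6² + 0.3²·9.1² + 2·[0.66·12.4·11.9·0.52 + 0.24·12.4·7.6·0.34 + 0.09·12.4·9.1·0.13 + 1.76·11.9·7.6·0.27 + 0.66·11.9·9.1·0.09 + 0.24·7.6·9.1·0.43] = 743.65 + 232.399 = 976.049.
Because errors are independent across components, Cov(Tᵢ,Tⱼ) = Cov(Xᵢ,Xⱼ); the off-diagonal part of the true-score variance is the same as above.
True-score variance = [0.3²·12.4²·0.77 + 2.2²·11.9²·0.65 + 0.8²·7.6²·0.61 + 0.3²·9.1²·0.84] + 232.399 = 484.971 + 232.399 = 717.37.
Reliability = 717.37 / 976.049 = 0.7350.

0.7350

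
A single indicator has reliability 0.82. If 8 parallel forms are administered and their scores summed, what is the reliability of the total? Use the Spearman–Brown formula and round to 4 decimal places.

ρ_k = kρ / (1 + (k−1)ρ) = 8·0.82 / (1 + 7·0.82) = 6.560 / 6.740 = 0.9733.

0.9733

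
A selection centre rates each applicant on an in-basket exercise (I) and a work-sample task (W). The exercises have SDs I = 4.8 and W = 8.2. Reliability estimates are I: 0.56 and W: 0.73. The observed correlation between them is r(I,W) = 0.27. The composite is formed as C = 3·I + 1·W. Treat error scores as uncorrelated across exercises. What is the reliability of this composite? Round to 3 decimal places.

Var(C) = 3²·4.8² + 8.2² + 2·[3·4.8·8.2·0.27] = 274.6 + 63.7632 = 338.363.
Under uncorrelated errors the observed covariances equal the true-score covariances, so only the own-variance terms attenuate.
True-score variance = [3²·4.8²·0.56 + 8.2²·0.73] + 63.7632 = 165.207 + 63.7632 = 228.97.
Reliability = 228.97 / 338.363 = 0.677.

0.677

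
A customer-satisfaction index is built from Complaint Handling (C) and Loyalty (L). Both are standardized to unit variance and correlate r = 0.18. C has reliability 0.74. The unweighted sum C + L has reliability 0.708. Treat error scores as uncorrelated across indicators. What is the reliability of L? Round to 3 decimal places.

Var(C+L) = 2 + 2·0.18 = 2.360.
True-score variance = ρ_C + ρ_L + 2·0.18, so 0.708 = (0.74 + ρ_L + 0.36) / 2.360.
ρ_L = 0.708·2.360 − 0.74 − 0.36 = 0.571.

0.571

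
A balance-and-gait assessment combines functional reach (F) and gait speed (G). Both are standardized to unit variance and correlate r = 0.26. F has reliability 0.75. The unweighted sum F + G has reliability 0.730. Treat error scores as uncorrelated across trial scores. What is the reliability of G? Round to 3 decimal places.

Var(F+G) = 2 + 2·0.26 = 2.520.
True-score variance = ρ_F + ρ_G + 2·0.26, so 0.730 = (0.75 + ρ_G + 0.52) / 2.520.
ρ_G = 0.730·2.520 − 0.75 − 0.52 = 0.570.

0.570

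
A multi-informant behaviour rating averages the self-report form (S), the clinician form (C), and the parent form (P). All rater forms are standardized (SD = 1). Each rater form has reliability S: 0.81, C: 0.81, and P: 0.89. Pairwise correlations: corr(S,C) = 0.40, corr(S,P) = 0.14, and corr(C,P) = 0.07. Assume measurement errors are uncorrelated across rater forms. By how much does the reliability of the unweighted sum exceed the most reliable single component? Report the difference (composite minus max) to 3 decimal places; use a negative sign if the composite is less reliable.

-0.006

Var(sum) = 3 + 1.22 = 4.22; true-score variance = 2.51 + 1.22 = 3.73; composite reliability = 0.8839.
Max component reliability = 0.8900.
Difference = 0.8839 − 0.8900 = -0.006.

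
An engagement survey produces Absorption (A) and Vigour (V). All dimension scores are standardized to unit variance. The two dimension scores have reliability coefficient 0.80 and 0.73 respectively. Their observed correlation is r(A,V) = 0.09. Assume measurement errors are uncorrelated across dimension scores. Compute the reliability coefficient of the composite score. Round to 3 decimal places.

0.784

Var(A+V) = 2 + 2·[0.09] = 2 + 0.18 = 2.18.
Under uncorrelated errors the observed covariances equal the true-score covariances, so only the own-variance terms attenuate.
True-score variance = [0.80 + 0.73] + 0.18 = 1.53 + 0.18 = 1.71.
Reliability = 1.71 / 2.18 = 0.784.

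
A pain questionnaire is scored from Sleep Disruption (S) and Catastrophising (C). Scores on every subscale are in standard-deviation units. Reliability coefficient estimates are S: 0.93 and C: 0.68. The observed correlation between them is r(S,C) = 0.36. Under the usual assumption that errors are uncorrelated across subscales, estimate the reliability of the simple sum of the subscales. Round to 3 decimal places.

Var(S+C) = 2 + 2·[0.36] = 2 + 0.72 = 2.72.
With uncorrelated errors the cross-covariances are all true-score covariance, so they carry over unchanged; only the diagonal terms shrink to ρᵢσᵢ².
True-score variance = [0.93 + 0.68] + 0.72 = 1.61 + 0.72 = 2.33.
Reliability = 2.33 / 2.72 = 0.857.

0.857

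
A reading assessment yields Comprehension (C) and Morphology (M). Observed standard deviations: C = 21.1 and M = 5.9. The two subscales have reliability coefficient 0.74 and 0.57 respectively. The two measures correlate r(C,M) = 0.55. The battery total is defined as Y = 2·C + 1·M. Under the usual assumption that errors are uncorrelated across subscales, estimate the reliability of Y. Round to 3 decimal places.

Var(Y) = 2²·21.1² + 5.9² + 2·[2·21.1·5.9·0.55] = 1815.65 + 273.878 = 2089.53.
With uncorrelated errors the cross-covariances are all true-score covariance, so they carry over unchanged; only the diagonal terms shrink to ρᵢσᵢ².
True-score variance = [2²·21.1²·0.74 + 5.9²·0.57] + 273.878 = 1337.66 + 273.878 = 1611.54.
Reliability = 1611.54 / 2089.53 = 0.771.

0.771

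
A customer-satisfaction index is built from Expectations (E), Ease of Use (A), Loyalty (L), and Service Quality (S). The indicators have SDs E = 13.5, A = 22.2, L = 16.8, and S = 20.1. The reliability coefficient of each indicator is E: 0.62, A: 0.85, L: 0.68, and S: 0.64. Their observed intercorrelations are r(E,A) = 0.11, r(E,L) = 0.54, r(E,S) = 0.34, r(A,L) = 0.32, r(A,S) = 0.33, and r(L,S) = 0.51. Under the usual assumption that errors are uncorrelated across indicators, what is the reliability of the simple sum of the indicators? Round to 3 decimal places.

0.861

Var(E+A+L+S) = 13.5² + 22.2² + 16.8² + 20.1² + 2·[13.5·22.2·0.11 + 13.5·16.8·0.54 + 13.5·20.1·0.34 + 22.2·16.8·0.32 + 22.2·20.1·0.33 + 16.8·20.1·0.51] = 1361.34 + 1373.03 = 2734.37.
With uncorrelated errors the cross-covariances are all true-score covariance, so they carry over unchanged; only the diagonal terms shrink to ρᵢσᵢ².
True-score variance = [13.5²·0.62 + 22.2²·0.85 + 16.8²·0.68 + 20.1²·0.64] + 1373.03 = 982.399 + 1373.03 = 2355.43.
Reliability = 2355.43 / 2734.37 = 0.861.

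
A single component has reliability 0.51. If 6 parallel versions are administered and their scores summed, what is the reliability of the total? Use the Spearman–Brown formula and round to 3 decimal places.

0.862

ρ_k = kρ / (1 + (k−1)ρ) = 6·0.51 / (1 + 5·0.51) = 3.060 / 3.550 = 0.862.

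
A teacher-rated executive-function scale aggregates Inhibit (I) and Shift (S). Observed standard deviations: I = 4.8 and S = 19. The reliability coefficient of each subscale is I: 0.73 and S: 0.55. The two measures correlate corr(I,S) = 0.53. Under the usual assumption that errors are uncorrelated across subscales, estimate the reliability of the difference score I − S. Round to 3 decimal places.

Var(I−S) = 4.8² + 19² − 2·4.8·19·0.53 = 384.04 − 96.672 = 287.368.
Under uncorrelated errors the observed covariances equal the true-score covariances, so only the own-variance terms attenuate.
True-score variance = [4.8²·0.73 + 19²·0.55] − 96.672 = 215.369 − 96.672 = 118.697.
Reliability = 118.697 / 287.368 = 0.413.

0.413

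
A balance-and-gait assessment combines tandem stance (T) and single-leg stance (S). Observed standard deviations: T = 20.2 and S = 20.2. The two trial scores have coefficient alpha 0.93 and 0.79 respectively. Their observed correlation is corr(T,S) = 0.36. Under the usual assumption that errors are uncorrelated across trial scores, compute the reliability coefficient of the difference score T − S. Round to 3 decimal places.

0.781

Var(T−S) = 20.2² + 20.2² − 2·20.2·20.2·0.36 = 816.08 − 293.789 = 522.291.
Under uncorrelated errors the observed covariances equal the true-score covariances, so only the own-variance terms attenuate.
True-score variance = [20.2²·0.93 + 20.2²·0.79] − 293.789 = 701.829 − 293.789 = 408.04.
Reliability = 408.04 / 522.291 = 0.781.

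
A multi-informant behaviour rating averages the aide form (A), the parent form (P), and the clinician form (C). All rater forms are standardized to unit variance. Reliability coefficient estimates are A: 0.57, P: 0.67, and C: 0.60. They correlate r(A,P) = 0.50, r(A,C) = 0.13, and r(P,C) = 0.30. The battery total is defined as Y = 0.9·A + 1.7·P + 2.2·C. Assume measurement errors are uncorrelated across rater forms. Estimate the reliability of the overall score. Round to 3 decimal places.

0.748

Var(Y) = 0.9² + 1.7² + 2.2² + 2·[1.53·0.50 + 1.98·0.13 + 3.74·0.30] = 8.54 + 4.2888 = 12.8288.
Because errors are independent across components, Cov(Tᵢ,Tⱼ) = Cov(Xᵢ,Xⱼ); the off-diagonal part of the true-score variance is the same as above.
True-score variance = [0.9²·0.57 + 1.7²·0.67 + 2.2²·0.60] + 4.2888 = 5.302 + 4.2888 = 9.5908.
Reliability = 9.5908 / 12.8288 = 0.748.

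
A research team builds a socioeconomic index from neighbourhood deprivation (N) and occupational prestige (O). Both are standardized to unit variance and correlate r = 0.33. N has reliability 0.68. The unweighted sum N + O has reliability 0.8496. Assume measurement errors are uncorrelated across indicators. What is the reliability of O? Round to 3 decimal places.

Var(N+O) = 2 + 2·0.33 = 2.660.
True-score variance = ρ_N + ρ_O + 2·0.33, so 0.8496 = (0.68 + ρ_O + 0.66) / 2.660.
ρ_O = 0.8496·2.660 − 0.68 − 0.66 = 0.920.

0.920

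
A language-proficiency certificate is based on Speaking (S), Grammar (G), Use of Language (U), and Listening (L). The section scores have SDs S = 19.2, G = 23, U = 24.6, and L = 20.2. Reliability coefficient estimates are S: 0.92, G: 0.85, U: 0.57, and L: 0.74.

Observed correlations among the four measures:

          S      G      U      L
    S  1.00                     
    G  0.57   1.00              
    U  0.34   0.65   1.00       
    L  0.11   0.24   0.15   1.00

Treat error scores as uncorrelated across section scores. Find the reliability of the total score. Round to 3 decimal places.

Var(S+G+U+L) = 19.2² + 23² + 24.6² + 20.2² + 2·[19.2·23·0.57 + 19.2·24.6·0.34 + 19.2·20.2·0.11 + 23·24.6·0.65 + 23·20.2·0.24 + 24.6·20.2·0.15] = 1910.84 + 2017.55 = 3928.39.
Under uncorrelated errors the observed covariances equal the true-score covariances, so only the own-variance terms attenuate.
True-score variance = [19.2²·0.92 + 23²·0.85 + 24.6²·0.57 + 20.2²·0.74] + 2017.55 = 1435.69 + 2017.55 = 3453.24.
Reliability = 3453.24 / 3928.39 = 0.879.

0.879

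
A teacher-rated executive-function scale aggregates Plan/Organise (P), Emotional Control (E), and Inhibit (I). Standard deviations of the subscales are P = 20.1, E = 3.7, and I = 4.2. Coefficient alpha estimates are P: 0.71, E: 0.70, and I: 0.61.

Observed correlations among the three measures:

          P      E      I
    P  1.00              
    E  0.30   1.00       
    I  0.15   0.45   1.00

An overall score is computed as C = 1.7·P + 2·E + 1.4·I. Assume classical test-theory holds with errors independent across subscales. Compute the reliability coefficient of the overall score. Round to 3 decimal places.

0.756

Var(C) = 1.7²·20.1² + 2²·3.7² + 1.4²·4.2² + 2·[3.4·20.1·3.7·0.30 + 2.38·20.1·4.2·0.15 + 2.8·3.7·4.2·0.45] = 1256.92 + 251.151 = 1508.07.
Because errors are independent across components, Cov(Tᵢ,Tⱼ) = Cov(Xᵢ,Xⱼ); the off-diagonal part of the true-score variance is the same as above.
True-score variance = [1.7²·20.1²·0.71 + 2²·3.7²·0.70 + 1.4²·4.2²·0.61] + 251.151 = 888.411 + 251.151 = 1139.56.
Reliability = 1139.56 / 1508.07 = 0.756.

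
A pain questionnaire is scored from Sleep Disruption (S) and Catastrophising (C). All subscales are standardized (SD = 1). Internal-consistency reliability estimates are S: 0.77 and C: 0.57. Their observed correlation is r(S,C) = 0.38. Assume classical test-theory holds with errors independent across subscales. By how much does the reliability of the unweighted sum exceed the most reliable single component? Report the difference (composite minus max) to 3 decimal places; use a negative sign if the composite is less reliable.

-0.009

Var(sum) = 2 + 0.76 = 2.76; true-score variance = 1.34 + 0.76 = 2.1; composite reliability = 0.7609.
Max component reliability = 0.7700.
Difference = 0.7609 − 0.7700 = -0.009.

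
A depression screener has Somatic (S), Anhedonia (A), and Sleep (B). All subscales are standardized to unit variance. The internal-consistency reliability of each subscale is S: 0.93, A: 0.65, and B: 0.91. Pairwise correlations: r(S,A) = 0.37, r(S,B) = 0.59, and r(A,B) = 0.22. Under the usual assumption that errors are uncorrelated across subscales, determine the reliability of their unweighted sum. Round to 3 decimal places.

0.905

Var(S+A+B) = 3 + 2·[0.37 + 0.59 + 0.22] = 3 + 2.36 = 5.36.
Under uncorrelated errors the observed covariances equal the true-score covariances, so only the own-variance terms attenuate.
True-score variance = [0.93 + 0.65 + 0.91] + 2.36 = 2.49 + 2.36 = 4.85.
Reliability = 4.85 / 5.36 = 0.905.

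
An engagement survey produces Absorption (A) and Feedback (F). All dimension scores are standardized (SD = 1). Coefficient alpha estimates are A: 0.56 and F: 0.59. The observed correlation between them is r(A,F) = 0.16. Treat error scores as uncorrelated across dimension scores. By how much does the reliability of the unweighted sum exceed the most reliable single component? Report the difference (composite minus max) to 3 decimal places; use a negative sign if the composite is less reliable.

0.044

Var(sum) = 2 + 0.32 = 2.32; true-score variance = 1.15 + 0.32 = 1.47; composite reliability = 0.6336.
Max component reliability = 0.5900.
Difference = 0.6336 − 0.5900 = 0.044.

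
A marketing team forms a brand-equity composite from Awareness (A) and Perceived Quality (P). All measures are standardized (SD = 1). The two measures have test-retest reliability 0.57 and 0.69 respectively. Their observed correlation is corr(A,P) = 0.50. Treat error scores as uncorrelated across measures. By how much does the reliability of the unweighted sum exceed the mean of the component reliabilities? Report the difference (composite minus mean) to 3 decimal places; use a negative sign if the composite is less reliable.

Var(sum) = 2 + 1 = 3; true-score variance = 1.26 + 1 = 2.26; composite reliability = 0.7533.
Mean component reliability = 0.6300.
Difference = 0.7533 − 0.6300 = 0.123.

0.123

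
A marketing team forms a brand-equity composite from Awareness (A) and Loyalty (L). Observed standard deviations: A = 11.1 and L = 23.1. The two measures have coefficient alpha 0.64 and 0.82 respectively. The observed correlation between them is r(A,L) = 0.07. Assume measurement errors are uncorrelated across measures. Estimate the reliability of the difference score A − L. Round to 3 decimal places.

0.774

Var(A−L) = 11.1² + 23.1² − 2·11.1·23.1·0.07 = 656.82 − 35.8974 = 620.923.
Because errors are independent across components, Cov(Tᵢ,Tⱼ) = Cov(Xᵢ,Xⱼ); the off-diagonal part of the true-score variance is the same as above.
True-score variance = [11.1²·0.64 + 23.1²·0.82] − 35.8974 = 516.415 − 35.8974 = 480.517.
Reliability = 480.517 / 620.923 = 0.774.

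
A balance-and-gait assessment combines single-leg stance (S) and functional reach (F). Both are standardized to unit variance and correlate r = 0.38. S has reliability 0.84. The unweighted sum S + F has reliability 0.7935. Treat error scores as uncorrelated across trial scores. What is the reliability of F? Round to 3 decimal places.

0.590

Var(S+F) = 2 + 2·0.38 = 2.760.
True-score variance = ρ_S + ρ_F + 2·0.38, so 0.7935 = (0.84 + ρ_F + 0.76) / 2.760.
ρ_F = 0.7935·2.760 − 0.84 − 0.76 = 0.590.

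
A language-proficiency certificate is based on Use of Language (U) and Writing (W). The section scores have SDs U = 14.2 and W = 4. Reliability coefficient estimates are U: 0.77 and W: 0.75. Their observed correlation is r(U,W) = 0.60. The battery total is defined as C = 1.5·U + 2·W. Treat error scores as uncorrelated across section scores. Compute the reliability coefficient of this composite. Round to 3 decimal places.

Var(C) = 1.5²·14.2² + 2²·4² + 2·[3·14.2·4·0.60] = 517.69 + 204.48 = 722.17.
With uncorrelated errors the cross-covariances are all true-score covariance, so they carry over unchanged; only the diagonal terms shrink to ρᵢσᵢ².
True-score variance = [1.5²·14.2²·0.77 + 2²·4²·0.75] + 204.48 = 397.341 + 204.48 = 601.821.
Reliability = 601.821 / 722.17 = 0.833.

0.833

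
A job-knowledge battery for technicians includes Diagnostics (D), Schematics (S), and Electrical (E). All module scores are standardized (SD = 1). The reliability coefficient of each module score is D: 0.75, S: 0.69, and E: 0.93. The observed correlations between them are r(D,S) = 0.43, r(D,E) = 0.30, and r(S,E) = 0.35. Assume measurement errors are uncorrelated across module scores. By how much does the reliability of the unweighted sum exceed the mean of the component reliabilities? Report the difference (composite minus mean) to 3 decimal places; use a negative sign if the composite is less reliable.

Var(sum) = 3 + 2.16 = 5.16; true-score variance = 2.37 + 2.16 = 4.53; composite reliability = 0.8779.
Mean component reliability = 0.7900.
Difference = 0.8779 − 0.7900 = 0.088.

0.088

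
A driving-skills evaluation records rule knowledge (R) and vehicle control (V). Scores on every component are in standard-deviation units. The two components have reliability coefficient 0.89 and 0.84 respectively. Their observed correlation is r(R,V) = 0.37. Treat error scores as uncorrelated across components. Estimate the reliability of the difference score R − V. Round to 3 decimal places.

Var(R−V) = 1 + 1 − 2·0.37 = 2 − 0.74 = 1.26.
Because errors are independent across components, Cov(Tᵢ,Tⱼ) = Cov(Xᵢ,Xⱼ); the off-diagonal part of the true-score variance is the same as above.
True-score variance = [0.89 + 0.84] − 0.74 = 1.73 − 0.74 = 0.99.
Reliability = 0.99 / 1.26 = 0.786.

0.786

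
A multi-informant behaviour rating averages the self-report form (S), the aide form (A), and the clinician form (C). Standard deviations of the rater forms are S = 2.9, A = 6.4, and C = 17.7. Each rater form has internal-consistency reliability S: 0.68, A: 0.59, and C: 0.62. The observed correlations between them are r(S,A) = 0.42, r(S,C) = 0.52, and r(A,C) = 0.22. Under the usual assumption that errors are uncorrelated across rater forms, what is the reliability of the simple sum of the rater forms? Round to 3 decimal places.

0.712

Var(S+A+C) = 2.9² + 6.4² + 17.7² + 2·[2.9·6.4·0.42 + 2.9·17.7·0.52 + 6.4·17.7·0.22] = 362.66 + 118.817 = 481.477.
With uncorrelated errors the cross-covariances are all true-score covariance, so they carry over unchanged; only the diagonal terms shrink to ρᵢσᵢ².
True-score variance = [2.9²·0.68 + 6.4²·0.59 + 17.7²·0.62] + 118.817 = 224.125 + 118.817 = 342.942.
Reliability = 342.942 / 481.477 = 0.712.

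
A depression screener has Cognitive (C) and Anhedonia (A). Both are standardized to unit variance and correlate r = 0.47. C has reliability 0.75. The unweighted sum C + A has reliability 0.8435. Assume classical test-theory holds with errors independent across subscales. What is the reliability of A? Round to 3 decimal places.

Var(C+A) = 2 + 2·0.47 = 2.940.
True-score variance = ρ_C + ρ_A + 2·0.47, so 0.8435 = (0.75 + ρ_A + 0.94) / 2.940.
ρ_A = 0.8435·2.940 − 0.75 − 0.94 = 0.790.

0.790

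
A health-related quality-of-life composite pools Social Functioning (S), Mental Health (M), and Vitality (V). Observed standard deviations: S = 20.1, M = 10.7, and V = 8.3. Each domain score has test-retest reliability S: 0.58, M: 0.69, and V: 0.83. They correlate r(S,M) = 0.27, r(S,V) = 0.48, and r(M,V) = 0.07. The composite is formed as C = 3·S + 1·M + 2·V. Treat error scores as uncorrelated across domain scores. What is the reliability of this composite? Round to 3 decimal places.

0.700

Var(C) = 3²·20.1² + 10.7² + 2²·8.3² + 2·[3·20.1·10.7·0.27 + 6·20.1·8.3·0.48 + 2·10.7·8.3·0.07] = 4026.14 + 1334.22 = 5360.36.
Because errors are independent across components, Cov(Tᵢ,Tⱼ) = Cov(Xᵢ,Xⱼ); the off-diagonal part of the true-score variance is the same as above.
True-score variance = [3²·20.1²·0.58 + 10.7²·0.69 + 2²·8.3²·0.83] + 1334.22 = 2416.65 + 1334.22 = 3750.87.
Reliability = 3750.87 / 5360.36 = 0.700.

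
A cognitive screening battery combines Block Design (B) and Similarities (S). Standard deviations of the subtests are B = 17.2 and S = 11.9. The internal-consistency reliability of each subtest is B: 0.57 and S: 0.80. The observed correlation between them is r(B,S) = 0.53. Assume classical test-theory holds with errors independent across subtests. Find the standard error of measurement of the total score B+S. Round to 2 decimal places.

12.47

Var(total) = 437.45 + 216.961 = 654.411.
True-score variance = 281.917 + 216.961 = 498.878, so reliability = 0.7623.
Error variance = 654.411 − 498.878 = 155.533; SEM = √155.533 = 12.47.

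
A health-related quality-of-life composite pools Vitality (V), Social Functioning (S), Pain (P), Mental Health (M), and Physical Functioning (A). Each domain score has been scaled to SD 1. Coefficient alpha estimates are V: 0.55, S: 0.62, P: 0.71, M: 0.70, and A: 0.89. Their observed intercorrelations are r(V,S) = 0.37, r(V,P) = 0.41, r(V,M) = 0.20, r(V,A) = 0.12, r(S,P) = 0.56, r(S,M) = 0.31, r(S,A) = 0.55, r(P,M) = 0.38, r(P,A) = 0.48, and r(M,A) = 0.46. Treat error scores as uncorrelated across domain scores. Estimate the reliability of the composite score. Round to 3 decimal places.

Var(V+S+P+M+A) = 5 + 2·[0.37 + 0.41 + 0.20 + 0.12 + 0.56 + 0.31 + 0.55 + 0.38 + 0.48 + 0.46] = 5 + 7.68 = 12.68.
Under uncorrelated errors the observed covariances equal the true-score covariances, so only the own-variance terms attenuate.
True-score variance = [0.55 + 0.62 + 0.71 + 0.70 + 0.89] + 7.68 = 3.47 + 7.68 = 11.15.
Reliability = 11.15 / 12.68 = 0.879.

0.879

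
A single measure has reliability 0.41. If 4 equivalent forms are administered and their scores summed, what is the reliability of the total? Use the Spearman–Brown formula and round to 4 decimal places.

ρ_k = kρ / (1 + (k−1)ρ) = 4·0.41 / (1 + 3·0.41) = 1.640 / 2.230 = 0.7354.

0.7354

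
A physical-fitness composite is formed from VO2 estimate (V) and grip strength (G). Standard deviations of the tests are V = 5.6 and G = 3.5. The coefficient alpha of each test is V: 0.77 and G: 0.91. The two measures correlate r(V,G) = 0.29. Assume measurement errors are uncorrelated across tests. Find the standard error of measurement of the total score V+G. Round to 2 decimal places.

2.88

Var(total) = 43.61 + 11.368 = 54.978.
True-score variance = 35.2947 + 11.368 = 46.6627, so reliability = 0.8488.
Error variance = 54.978 − 46.6627 = 8.3153; SEM = √8.3153 = 2.88.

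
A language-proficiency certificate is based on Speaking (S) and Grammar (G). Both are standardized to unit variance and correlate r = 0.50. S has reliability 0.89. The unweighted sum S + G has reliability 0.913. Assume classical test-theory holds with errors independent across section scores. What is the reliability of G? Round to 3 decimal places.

Var(S+G) = 2 + 2·0.50 = 3.000.
True-score variance = ρ_S + ρ_G + 2·0.50, so 0.913 = (0.89 + ρ_G + 1.00) / 3.000.
ρ_G = 0.913·3.000 − 0.89 − 1.00 = 0.849.

0.849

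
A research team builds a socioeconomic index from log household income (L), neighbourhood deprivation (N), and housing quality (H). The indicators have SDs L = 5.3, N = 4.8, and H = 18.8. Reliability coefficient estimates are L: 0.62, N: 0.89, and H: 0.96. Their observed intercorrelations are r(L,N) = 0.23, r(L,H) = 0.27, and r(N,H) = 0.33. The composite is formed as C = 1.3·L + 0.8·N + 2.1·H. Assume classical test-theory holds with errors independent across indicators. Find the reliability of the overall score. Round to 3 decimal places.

Var(C) = 1.3²·5.3² + 0.8²·4.8² + 2.1²·18.8² + 2·[1.04·5.3·4.8·0.23 + 2.73·5.3·18.8·0.27 + 1.68·4.8·18.8·0.33] = 1620.89 + 259.118 = 1880.01.
Under uncorrelated errors the observed covariances equal the true-score covariances, so only the own-variance terms attenuate.
True-score variance = [1.3²·5.3²·0.62 + 0.8²·4.8²·0.89 + 2.1²·18.8²·0.96] + 259.118 = 1538.88 + 259.118 = 1798.
Reliability = 1798 / 1880.01 = 0.956.

0.956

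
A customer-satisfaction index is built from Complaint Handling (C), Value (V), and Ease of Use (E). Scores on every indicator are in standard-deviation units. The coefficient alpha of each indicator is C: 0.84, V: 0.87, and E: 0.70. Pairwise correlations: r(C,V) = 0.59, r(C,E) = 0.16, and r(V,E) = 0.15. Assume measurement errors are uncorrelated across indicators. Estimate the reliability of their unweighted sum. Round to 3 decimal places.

Var(C+V+E) = 3 + 2·[0.59 + 0.16 + 0.15] = 3 + 1.8 = 4.8.
Under uncorrelated errors the observed covariances equal the true-score covariances, so only the own-variance terms attenuate.
True-score variance = [0.84 + 0.87 + 0.70] + 1.8 = 2.41 + 1.8 = 4.21.
Reliability = 4.21 / 4.8 = 0.877.

0.877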